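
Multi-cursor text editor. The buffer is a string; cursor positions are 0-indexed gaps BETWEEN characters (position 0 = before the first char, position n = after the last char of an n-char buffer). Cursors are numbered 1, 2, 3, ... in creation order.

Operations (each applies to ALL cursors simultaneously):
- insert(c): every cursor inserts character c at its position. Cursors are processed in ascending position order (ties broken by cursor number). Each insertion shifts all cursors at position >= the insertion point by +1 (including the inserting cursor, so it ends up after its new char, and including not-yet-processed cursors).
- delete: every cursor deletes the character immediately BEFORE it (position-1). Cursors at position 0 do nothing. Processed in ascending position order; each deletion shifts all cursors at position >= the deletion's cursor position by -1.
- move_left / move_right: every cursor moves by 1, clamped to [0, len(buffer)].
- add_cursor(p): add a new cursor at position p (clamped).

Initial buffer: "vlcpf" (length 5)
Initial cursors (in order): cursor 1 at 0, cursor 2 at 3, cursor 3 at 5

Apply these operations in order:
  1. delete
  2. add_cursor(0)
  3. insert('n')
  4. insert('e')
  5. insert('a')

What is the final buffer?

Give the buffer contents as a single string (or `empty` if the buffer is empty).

After op 1 (delete): buffer="vlp" (len 3), cursors c1@0 c2@2 c3@3, authorship ...
After op 2 (add_cursor(0)): buffer="vlp" (len 3), cursors c1@0 c4@0 c2@2 c3@3, authorship ...
After op 3 (insert('n')): buffer="nnvlnpn" (len 7), cursors c1@2 c4@2 c2@5 c3@7, authorship 14..2.3
After op 4 (insert('e')): buffer="nneevlnepne" (len 11), cursors c1@4 c4@4 c2@8 c3@11, authorship 1414..22.33
After op 5 (insert('a')): buffer="nneeaavlneapnea" (len 15), cursors c1@6 c4@6 c2@11 c3@15, authorship 141414..222.333

Answer: nneeaavlneapnea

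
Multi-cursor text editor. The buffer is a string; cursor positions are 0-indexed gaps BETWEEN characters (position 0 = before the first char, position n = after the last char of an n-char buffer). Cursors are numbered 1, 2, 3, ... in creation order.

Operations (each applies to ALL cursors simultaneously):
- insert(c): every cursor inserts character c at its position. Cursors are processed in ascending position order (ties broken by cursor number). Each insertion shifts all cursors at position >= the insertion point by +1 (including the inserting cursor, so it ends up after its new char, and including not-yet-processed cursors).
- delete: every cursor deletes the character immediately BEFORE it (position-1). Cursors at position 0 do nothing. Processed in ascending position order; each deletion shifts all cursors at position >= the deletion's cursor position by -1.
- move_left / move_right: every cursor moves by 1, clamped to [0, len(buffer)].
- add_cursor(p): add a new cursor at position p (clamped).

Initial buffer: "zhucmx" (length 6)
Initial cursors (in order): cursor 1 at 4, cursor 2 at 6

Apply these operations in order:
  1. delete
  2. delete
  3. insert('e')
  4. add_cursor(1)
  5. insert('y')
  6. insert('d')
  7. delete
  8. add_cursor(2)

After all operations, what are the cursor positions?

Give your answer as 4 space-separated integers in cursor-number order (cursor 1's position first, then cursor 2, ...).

Answer: 7 7 2 2

Derivation:
After op 1 (delete): buffer="zhum" (len 4), cursors c1@3 c2@4, authorship ....
After op 2 (delete): buffer="zh" (len 2), cursors c1@2 c2@2, authorship ..
After op 3 (insert('e')): buffer="zhee" (len 4), cursors c1@4 c2@4, authorship ..12
After op 4 (add_cursor(1)): buffer="zhee" (len 4), cursors c3@1 c1@4 c2@4, authorship ..12
After op 5 (insert('y')): buffer="zyheeyy" (len 7), cursors c3@2 c1@7 c2@7, authorship .3.1212
After op 6 (insert('d')): buffer="zydheeyydd" (len 10), cursors c3@3 c1@10 c2@10, authorship .33.121212
After op 7 (delete): buffer="zyheeyy" (len 7), cursors c3@2 c1@7 c2@7, authorship .3.1212
After op 8 (add_cursor(2)): buffer="zyheeyy" (len 7), cursors c3@2 c4@2 c1@7 c2@7, authorship .3.1212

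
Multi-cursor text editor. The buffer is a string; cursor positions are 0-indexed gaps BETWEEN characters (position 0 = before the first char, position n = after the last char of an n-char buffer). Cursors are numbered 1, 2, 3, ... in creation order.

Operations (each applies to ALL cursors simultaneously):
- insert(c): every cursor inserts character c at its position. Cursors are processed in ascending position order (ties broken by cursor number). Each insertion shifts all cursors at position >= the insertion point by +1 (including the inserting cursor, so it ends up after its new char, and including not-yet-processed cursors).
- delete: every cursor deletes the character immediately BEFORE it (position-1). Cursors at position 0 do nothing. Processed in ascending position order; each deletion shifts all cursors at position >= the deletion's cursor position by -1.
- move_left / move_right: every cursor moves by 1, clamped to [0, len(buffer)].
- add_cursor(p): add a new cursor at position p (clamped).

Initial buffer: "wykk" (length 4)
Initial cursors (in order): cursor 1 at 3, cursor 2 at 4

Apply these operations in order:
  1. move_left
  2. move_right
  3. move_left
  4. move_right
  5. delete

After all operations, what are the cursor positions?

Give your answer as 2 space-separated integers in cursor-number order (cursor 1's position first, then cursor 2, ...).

Answer: 2 2

Derivation:
After op 1 (move_left): buffer="wykk" (len 4), cursors c1@2 c2@3, authorship ....
After op 2 (move_right): buffer="wykk" (len 4), cursors c1@3 c2@4, authorship ....
After op 3 (move_left): buffer="wykk" (len 4), cursors c1@2 c2@3, authorship ....
After op 4 (move_right): buffer="wykk" (len 4), cursors c1@3 c2@4, authorship ....
After op 5 (delete): buffer="wy" (len 2), cursors c1@2 c2@2, authorship ..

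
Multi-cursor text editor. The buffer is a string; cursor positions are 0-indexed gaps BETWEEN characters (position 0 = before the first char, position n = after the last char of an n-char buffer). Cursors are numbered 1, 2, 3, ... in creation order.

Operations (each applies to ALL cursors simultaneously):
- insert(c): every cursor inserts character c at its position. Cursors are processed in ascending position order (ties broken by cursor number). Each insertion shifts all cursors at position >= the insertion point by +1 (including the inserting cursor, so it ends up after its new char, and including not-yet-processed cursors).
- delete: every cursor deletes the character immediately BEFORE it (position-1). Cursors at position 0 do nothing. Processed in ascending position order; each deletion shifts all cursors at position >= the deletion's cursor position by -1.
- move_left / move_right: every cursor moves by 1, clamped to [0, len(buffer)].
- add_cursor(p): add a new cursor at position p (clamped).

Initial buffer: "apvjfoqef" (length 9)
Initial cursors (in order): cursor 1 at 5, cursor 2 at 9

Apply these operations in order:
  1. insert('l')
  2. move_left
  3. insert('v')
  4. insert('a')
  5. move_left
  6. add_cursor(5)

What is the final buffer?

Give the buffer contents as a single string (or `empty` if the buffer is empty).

After op 1 (insert('l')): buffer="apvjfloqefl" (len 11), cursors c1@6 c2@11, authorship .....1....2
After op 2 (move_left): buffer="apvjfloqefl" (len 11), cursors c1@5 c2@10, authorship .....1....2
After op 3 (insert('v')): buffer="apvjfvloqefvl" (len 13), cursors c1@6 c2@12, authorship .....11....22
After op 4 (insert('a')): buffer="apvjfvaloqefval" (len 15), cursors c1@7 c2@14, authorship .....111....222
After op 5 (move_left): buffer="apvjfvaloqefval" (len 15), cursors c1@6 c2@13, authorship .....111....222
After op 6 (add_cursor(5)): buffer="apvjfvaloqefval" (len 15), cursors c3@5 c1@6 c2@13, authorship .....111....222

Answer: apvjfvaloqefval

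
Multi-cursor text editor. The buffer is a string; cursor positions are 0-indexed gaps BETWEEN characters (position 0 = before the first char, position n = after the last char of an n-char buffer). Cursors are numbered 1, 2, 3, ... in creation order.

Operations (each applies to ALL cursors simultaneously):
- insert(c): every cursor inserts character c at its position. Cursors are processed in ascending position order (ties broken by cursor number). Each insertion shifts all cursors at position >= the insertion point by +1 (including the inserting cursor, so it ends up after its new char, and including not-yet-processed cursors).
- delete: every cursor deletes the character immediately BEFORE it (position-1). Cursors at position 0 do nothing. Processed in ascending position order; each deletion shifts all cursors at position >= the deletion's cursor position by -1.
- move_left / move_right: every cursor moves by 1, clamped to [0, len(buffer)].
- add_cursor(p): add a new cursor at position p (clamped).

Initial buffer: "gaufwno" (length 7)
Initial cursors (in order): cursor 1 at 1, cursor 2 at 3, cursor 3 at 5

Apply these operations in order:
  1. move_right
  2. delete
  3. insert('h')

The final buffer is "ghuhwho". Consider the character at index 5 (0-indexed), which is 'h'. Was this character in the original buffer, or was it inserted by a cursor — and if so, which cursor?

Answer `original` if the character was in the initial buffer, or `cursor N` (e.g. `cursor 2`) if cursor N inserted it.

Answer: cursor 3

Derivation:
After op 1 (move_right): buffer="gaufwno" (len 7), cursors c1@2 c2@4 c3@6, authorship .......
After op 2 (delete): buffer="guwo" (len 4), cursors c1@1 c2@2 c3@3, authorship ....
After op 3 (insert('h')): buffer="ghuhwho" (len 7), cursors c1@2 c2@4 c3@6, authorship .1.2.3.
Authorship (.=original, N=cursor N): . 1 . 2 . 3 .
Index 5: author = 3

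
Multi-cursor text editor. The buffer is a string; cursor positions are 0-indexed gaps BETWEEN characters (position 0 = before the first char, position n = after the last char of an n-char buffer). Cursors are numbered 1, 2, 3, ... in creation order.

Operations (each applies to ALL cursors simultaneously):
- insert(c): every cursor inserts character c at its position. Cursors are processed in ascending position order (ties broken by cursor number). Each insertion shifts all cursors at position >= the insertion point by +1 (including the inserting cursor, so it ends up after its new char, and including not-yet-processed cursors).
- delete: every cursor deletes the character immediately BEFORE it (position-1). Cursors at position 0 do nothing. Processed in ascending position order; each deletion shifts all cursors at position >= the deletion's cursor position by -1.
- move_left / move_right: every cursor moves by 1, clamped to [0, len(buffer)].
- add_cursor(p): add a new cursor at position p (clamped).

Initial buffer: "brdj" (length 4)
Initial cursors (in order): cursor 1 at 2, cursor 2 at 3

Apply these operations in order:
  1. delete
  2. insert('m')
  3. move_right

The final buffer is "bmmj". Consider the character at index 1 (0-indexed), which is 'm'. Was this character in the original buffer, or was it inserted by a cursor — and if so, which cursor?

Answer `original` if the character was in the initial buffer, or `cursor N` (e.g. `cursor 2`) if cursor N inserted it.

Answer: cursor 1

Derivation:
After op 1 (delete): buffer="bj" (len 2), cursors c1@1 c2@1, authorship ..
After op 2 (insert('m')): buffer="bmmj" (len 4), cursors c1@3 c2@3, authorship .12.
After op 3 (move_right): buffer="bmmj" (len 4), cursors c1@4 c2@4, authorship .12.
Authorship (.=original, N=cursor N): . 1 2 .
Index 1: author = 1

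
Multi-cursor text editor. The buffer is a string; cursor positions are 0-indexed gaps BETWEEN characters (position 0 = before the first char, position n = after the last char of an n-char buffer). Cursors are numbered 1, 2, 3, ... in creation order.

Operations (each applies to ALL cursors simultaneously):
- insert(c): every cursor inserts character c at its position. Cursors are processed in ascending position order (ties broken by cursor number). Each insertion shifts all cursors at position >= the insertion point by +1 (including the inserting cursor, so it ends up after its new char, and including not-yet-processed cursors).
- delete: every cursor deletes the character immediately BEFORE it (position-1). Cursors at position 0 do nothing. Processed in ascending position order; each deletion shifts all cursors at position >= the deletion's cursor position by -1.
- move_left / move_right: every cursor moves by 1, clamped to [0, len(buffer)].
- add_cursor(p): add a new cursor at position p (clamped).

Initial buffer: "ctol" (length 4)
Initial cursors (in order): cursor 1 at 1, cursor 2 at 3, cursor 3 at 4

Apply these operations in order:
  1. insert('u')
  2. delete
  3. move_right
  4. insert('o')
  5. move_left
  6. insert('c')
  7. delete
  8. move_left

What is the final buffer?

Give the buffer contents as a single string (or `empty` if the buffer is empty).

Answer: ctooloo

Derivation:
After op 1 (insert('u')): buffer="cutoulu" (len 7), cursors c1@2 c2@5 c3@7, authorship .1..2.3
After op 2 (delete): buffer="ctol" (len 4), cursors c1@1 c2@3 c3@4, authorship ....
After op 3 (move_right): buffer="ctol" (len 4), cursors c1@2 c2@4 c3@4, authorship ....
After op 4 (insert('o')): buffer="ctooloo" (len 7), cursors c1@3 c2@7 c3@7, authorship ..1..23
After op 5 (move_left): buffer="ctooloo" (len 7), cursors c1@2 c2@6 c3@6, authorship ..1..23
After op 6 (insert('c')): buffer="ctcoolocco" (len 10), cursors c1@3 c2@9 c3@9, authorship ..11..2233
After op 7 (delete): buffer="ctooloo" (len 7), cursors c1@2 c2@6 c3@6, authorship ..1..23
After op 8 (move_left): buffer="ctooloo" (len 7), cursors c1@1 c2@5 c3@5, authorship ..1..23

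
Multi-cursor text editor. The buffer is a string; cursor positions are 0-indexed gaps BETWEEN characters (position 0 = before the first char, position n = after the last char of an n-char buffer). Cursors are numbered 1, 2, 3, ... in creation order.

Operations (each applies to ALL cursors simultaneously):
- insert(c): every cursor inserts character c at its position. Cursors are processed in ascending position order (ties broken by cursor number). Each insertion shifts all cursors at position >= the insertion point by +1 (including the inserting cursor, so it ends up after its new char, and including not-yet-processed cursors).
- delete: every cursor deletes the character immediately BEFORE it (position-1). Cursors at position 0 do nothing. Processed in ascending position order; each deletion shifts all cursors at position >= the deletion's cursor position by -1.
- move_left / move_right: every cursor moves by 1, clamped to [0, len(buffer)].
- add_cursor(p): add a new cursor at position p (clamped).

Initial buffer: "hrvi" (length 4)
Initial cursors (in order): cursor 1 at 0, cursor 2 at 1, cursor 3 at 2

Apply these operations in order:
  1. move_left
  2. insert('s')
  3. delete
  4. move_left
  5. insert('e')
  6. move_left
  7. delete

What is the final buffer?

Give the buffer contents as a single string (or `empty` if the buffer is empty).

Answer: ehrvi

Derivation:
After op 1 (move_left): buffer="hrvi" (len 4), cursors c1@0 c2@0 c3@1, authorship ....
After op 2 (insert('s')): buffer="sshsrvi" (len 7), cursors c1@2 c2@2 c3@4, authorship 12.3...
After op 3 (delete): buffer="hrvi" (len 4), cursors c1@0 c2@0 c3@1, authorship ....
After op 4 (move_left): buffer="hrvi" (len 4), cursors c1@0 c2@0 c3@0, authorship ....
After op 5 (insert('e')): buffer="eeehrvi" (len 7), cursors c1@3 c2@3 c3@3, authorship 123....
After op 6 (move_left): buffer="eeehrvi" (len 7), cursors c1@2 c2@2 c3@2, authorship 123....
After op 7 (delete): buffer="ehrvi" (len 5), cursors c1@0 c2@0 c3@0, authorship 3....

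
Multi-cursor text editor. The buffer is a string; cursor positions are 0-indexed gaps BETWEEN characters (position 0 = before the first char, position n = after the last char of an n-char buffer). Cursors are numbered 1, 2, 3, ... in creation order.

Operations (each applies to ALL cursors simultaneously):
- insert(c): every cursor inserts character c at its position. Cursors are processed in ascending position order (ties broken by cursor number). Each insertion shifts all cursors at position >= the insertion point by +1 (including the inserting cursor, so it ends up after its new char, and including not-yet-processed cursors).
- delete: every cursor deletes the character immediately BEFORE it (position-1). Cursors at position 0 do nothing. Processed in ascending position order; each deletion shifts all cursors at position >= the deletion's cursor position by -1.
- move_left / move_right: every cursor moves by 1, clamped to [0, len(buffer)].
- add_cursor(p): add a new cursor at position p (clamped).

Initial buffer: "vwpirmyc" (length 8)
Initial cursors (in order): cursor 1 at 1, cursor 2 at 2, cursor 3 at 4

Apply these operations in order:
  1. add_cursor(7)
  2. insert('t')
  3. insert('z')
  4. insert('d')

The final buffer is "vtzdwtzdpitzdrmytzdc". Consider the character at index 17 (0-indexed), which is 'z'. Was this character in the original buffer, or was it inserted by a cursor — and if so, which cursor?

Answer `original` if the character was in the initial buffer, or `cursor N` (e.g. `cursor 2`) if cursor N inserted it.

After op 1 (add_cursor(7)): buffer="vwpirmyc" (len 8), cursors c1@1 c2@2 c3@4 c4@7, authorship ........
After op 2 (insert('t')): buffer="vtwtpitrmytc" (len 12), cursors c1@2 c2@4 c3@7 c4@11, authorship .1.2..3...4.
After op 3 (insert('z')): buffer="vtzwtzpitzrmytzc" (len 16), cursors c1@3 c2@6 c3@10 c4@15, authorship .11.22..33...44.
After op 4 (insert('d')): buffer="vtzdwtzdpitzdrmytzdc" (len 20), cursors c1@4 c2@8 c3@13 c4@19, authorship .111.222..333...444.
Authorship (.=original, N=cursor N): . 1 1 1 . 2 2 2 . . 3 3 3 . . . 4 4 4 .
Index 17: author = 4

Answer: cursor 4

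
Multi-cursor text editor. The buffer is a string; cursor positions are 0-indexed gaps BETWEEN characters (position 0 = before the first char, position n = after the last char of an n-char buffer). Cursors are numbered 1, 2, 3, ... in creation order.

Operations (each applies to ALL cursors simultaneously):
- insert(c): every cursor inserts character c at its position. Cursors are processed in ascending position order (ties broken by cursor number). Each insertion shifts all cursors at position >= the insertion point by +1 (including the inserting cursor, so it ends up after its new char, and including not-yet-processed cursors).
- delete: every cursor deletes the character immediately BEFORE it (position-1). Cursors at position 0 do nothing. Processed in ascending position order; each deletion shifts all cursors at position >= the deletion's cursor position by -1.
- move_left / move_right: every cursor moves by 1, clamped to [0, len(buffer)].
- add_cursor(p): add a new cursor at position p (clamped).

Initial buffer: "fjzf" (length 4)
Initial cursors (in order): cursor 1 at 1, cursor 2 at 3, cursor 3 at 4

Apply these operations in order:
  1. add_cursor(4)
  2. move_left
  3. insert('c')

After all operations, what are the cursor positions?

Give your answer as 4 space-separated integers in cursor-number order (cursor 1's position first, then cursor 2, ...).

After op 1 (add_cursor(4)): buffer="fjzf" (len 4), cursors c1@1 c2@3 c3@4 c4@4, authorship ....
After op 2 (move_left): buffer="fjzf" (len 4), cursors c1@0 c2@2 c3@3 c4@3, authorship ....
After op 3 (insert('c')): buffer="cfjczccf" (len 8), cursors c1@1 c2@4 c3@7 c4@7, authorship 1..2.34.

Answer: 1 4 7 7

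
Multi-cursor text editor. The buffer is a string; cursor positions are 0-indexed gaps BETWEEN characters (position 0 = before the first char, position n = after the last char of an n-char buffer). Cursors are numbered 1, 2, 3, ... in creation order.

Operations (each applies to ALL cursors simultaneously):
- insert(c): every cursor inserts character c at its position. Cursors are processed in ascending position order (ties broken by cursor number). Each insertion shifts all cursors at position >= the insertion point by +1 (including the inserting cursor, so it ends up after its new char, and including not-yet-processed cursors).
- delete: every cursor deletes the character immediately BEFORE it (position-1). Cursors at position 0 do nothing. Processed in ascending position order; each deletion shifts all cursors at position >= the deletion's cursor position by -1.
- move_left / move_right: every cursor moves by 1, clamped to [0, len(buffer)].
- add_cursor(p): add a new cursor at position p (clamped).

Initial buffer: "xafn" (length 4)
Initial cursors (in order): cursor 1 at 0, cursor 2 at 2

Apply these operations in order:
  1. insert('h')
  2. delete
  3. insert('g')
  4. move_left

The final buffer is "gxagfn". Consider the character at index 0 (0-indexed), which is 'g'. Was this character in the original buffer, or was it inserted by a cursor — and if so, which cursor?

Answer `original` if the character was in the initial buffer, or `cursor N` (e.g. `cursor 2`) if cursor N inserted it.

After op 1 (insert('h')): buffer="hxahfn" (len 6), cursors c1@1 c2@4, authorship 1..2..
After op 2 (delete): buffer="xafn" (len 4), cursors c1@0 c2@2, authorship ....
After op 3 (insert('g')): buffer="gxagfn" (len 6), cursors c1@1 c2@4, authorship 1..2..
After op 4 (move_left): buffer="gxagfn" (len 6), cursors c1@0 c2@3, authorship 1..2..
Authorship (.=original, N=cursor N): 1 . . 2 . .
Index 0: author = 1

Answer: cursor 1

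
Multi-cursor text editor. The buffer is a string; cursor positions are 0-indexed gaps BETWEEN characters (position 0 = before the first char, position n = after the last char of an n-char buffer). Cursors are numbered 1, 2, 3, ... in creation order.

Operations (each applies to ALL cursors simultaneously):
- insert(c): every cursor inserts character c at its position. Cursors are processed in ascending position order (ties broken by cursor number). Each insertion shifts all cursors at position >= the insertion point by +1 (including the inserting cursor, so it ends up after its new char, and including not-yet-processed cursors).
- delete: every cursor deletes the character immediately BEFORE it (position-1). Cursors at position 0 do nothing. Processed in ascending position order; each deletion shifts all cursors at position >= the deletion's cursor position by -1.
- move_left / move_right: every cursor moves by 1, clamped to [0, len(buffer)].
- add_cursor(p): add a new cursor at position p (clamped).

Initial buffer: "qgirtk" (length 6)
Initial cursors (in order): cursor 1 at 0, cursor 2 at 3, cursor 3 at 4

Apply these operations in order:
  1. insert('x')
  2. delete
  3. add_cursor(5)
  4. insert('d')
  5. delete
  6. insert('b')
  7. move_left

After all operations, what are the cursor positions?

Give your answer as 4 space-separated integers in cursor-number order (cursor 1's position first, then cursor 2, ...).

After op 1 (insert('x')): buffer="xqgixrxtk" (len 9), cursors c1@1 c2@5 c3@7, authorship 1...2.3..
After op 2 (delete): buffer="qgirtk" (len 6), cursors c1@0 c2@3 c3@4, authorship ......
After op 3 (add_cursor(5)): buffer="qgirtk" (len 6), cursors c1@0 c2@3 c3@4 c4@5, authorship ......
After op 4 (insert('d')): buffer="dqgidrdtdk" (len 10), cursors c1@1 c2@5 c3@7 c4@9, authorship 1...2.3.4.
After op 5 (delete): buffer="qgirtk" (len 6), cursors c1@0 c2@3 c3@4 c4@5, authorship ......
After op 6 (insert('b')): buffer="bqgibrbtbk" (len 10), cursors c1@1 c2@5 c3@7 c4@9, authorship 1...2.3.4.
After op 7 (move_left): buffer="bqgibrbtbk" (len 10), cursors c1@0 c2@4 c3@6 c4@8, authorship 1...2.3.4.

Answer: 0 4 6 8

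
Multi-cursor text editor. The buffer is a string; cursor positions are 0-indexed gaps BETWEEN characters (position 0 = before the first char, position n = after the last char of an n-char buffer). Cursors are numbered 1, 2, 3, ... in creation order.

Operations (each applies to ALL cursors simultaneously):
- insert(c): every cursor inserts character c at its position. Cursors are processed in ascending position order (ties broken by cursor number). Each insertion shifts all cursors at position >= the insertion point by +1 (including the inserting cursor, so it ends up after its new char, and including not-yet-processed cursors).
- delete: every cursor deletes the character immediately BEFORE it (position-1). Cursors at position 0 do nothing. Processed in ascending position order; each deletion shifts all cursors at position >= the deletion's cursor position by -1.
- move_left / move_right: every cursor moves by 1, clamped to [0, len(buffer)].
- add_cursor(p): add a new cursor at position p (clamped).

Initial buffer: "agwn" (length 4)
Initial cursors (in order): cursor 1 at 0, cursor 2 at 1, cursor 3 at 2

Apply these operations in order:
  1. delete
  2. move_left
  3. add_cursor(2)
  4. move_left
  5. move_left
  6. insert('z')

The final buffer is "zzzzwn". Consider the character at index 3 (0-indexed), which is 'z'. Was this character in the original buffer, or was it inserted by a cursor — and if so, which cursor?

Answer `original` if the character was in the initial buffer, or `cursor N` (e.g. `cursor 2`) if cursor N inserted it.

Answer: cursor 4

Derivation:
After op 1 (delete): buffer="wn" (len 2), cursors c1@0 c2@0 c3@0, authorship ..
After op 2 (move_left): buffer="wn" (len 2), cursors c1@0 c2@0 c3@0, authorship ..
After op 3 (add_cursor(2)): buffer="wn" (len 2), cursors c1@0 c2@0 c3@0 c4@2, authorship ..
After op 4 (move_left): buffer="wn" (len 2), cursors c1@0 c2@0 c3@0 c4@1, authorship ..
After op 5 (move_left): buffer="wn" (len 2), cursors c1@0 c2@0 c3@0 c4@0, authorship ..
After op 6 (insert('z')): buffer="zzzzwn" (len 6), cursors c1@4 c2@4 c3@4 c4@4, authorship 1234..
Authorship (.=original, N=cursor N): 1 2 3 4 . .
Index 3: author = 4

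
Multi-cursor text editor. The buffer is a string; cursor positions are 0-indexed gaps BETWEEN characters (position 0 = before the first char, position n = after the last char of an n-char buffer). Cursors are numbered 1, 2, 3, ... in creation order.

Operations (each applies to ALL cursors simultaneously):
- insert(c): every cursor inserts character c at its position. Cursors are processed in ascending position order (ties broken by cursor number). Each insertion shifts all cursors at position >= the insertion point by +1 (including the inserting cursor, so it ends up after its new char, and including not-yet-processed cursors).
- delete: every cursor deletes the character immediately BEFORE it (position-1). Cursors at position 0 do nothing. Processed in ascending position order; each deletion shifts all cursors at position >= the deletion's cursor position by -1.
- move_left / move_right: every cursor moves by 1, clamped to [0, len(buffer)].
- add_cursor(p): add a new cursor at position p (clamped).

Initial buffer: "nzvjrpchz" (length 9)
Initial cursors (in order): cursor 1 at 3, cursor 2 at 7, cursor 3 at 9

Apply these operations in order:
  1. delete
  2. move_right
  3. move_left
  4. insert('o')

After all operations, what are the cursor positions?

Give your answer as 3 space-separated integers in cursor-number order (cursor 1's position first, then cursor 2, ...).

Answer: 3 8 8

Derivation:
After op 1 (delete): buffer="nzjrph" (len 6), cursors c1@2 c2@5 c3@6, authorship ......
After op 2 (move_right): buffer="nzjrph" (len 6), cursors c1@3 c2@6 c3@6, authorship ......
After op 3 (move_left): buffer="nzjrph" (len 6), cursors c1@2 c2@5 c3@5, authorship ......
After op 4 (insert('o')): buffer="nzojrpooh" (len 9), cursors c1@3 c2@8 c3@8, authorship ..1...23.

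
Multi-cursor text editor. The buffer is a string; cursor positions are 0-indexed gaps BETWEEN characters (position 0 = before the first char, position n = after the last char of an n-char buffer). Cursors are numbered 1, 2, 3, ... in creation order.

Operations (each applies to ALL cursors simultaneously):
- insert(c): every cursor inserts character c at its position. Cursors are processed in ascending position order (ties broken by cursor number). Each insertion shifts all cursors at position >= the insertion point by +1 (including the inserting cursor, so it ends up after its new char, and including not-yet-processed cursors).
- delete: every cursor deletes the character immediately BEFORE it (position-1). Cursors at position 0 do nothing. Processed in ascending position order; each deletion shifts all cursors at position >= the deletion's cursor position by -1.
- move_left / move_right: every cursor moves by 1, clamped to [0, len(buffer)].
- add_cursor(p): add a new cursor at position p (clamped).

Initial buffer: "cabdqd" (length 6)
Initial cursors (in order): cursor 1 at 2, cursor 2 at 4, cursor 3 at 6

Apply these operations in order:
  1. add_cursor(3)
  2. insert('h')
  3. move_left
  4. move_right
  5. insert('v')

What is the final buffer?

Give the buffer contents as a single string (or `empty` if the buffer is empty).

Answer: cahvbhvdhvqdhv

Derivation:
After op 1 (add_cursor(3)): buffer="cabdqd" (len 6), cursors c1@2 c4@3 c2@4 c3@6, authorship ......
After op 2 (insert('h')): buffer="cahbhdhqdh" (len 10), cursors c1@3 c4@5 c2@7 c3@10, authorship ..1.4.2..3
After op 3 (move_left): buffer="cahbhdhqdh" (len 10), cursors c1@2 c4@4 c2@6 c3@9, authorship ..1.4.2..3
After op 4 (move_right): buffer="cahbhdhqdh" (len 10), cursors c1@3 c4@5 c2@7 c3@10, authorship ..1.4.2..3
After op 5 (insert('v')): buffer="cahvbhvdhvqdhv" (len 14), cursors c1@4 c4@7 c2@10 c3@14, authorship ..11.44.22..33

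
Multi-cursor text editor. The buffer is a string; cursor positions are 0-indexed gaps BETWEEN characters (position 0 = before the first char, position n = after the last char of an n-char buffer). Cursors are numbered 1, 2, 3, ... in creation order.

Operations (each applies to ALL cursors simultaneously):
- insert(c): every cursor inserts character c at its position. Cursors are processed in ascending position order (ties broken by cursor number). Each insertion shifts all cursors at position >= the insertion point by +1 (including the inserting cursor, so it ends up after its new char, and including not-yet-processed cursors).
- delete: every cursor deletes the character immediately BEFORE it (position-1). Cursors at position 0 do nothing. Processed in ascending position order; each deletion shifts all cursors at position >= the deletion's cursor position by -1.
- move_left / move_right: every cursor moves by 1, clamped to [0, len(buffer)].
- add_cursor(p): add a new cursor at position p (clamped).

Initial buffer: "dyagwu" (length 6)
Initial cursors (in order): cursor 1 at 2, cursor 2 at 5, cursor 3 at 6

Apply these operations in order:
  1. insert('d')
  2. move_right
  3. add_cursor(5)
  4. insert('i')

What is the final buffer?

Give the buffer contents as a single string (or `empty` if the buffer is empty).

Answer: dydaigiwduidi

Derivation:
After op 1 (insert('d')): buffer="dydagwdud" (len 9), cursors c1@3 c2@7 c3@9, authorship ..1...2.3
After op 2 (move_right): buffer="dydagwdud" (len 9), cursors c1@4 c2@8 c3@9, authorship ..1...2.3
After op 3 (add_cursor(5)): buffer="dydagwdud" (len 9), cursors c1@4 c4@5 c2@8 c3@9, authorship ..1...2.3
After op 4 (insert('i')): buffer="dydaigiwduidi" (len 13), cursors c1@5 c4@7 c2@11 c3@13, authorship ..1.1.4.2.233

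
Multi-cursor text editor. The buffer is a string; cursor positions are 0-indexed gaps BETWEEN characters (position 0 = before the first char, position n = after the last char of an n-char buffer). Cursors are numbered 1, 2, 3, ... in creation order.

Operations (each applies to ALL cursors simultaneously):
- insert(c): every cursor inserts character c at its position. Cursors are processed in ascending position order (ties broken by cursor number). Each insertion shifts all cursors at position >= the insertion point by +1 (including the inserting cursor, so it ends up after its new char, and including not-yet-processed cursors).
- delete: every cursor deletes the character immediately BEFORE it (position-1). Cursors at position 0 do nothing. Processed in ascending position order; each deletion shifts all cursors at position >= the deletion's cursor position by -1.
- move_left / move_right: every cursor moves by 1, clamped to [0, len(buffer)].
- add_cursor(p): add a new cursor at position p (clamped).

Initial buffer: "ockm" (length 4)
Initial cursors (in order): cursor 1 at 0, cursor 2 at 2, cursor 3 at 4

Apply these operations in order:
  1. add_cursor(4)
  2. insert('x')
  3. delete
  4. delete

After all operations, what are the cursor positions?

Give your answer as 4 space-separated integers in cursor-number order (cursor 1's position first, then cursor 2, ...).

After op 1 (add_cursor(4)): buffer="ockm" (len 4), cursors c1@0 c2@2 c3@4 c4@4, authorship ....
After op 2 (insert('x')): buffer="xocxkmxx" (len 8), cursors c1@1 c2@4 c3@8 c4@8, authorship 1..2..34
After op 3 (delete): buffer="ockm" (len 4), cursors c1@0 c2@2 c3@4 c4@4, authorship ....
After op 4 (delete): buffer="o" (len 1), cursors c1@0 c2@1 c3@1 c4@1, authorship .

Answer: 0 1 1 1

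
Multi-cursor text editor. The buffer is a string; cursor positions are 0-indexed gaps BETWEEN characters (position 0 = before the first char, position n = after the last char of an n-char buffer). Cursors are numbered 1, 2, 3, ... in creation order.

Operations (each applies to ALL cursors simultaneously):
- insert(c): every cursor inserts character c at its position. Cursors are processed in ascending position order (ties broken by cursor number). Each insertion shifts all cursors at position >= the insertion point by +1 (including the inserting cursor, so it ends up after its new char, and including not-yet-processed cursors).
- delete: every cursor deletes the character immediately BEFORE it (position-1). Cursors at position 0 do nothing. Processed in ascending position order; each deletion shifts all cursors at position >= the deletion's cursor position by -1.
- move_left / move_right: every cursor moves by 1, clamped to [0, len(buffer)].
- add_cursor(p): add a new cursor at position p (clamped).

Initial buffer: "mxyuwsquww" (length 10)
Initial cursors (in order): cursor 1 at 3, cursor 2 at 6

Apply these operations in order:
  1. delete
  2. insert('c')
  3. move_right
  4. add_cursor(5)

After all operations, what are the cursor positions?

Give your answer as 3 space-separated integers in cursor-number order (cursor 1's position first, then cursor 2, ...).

Answer: 4 7 5

Derivation:
After op 1 (delete): buffer="mxuwquww" (len 8), cursors c1@2 c2@4, authorship ........
After op 2 (insert('c')): buffer="mxcuwcquww" (len 10), cursors c1@3 c2@6, authorship ..1..2....
After op 3 (move_right): buffer="mxcuwcquww" (len 10), cursors c1@4 c2@7, authorship ..1..2....
After op 4 (add_cursor(5)): buffer="mxcuwcquww" (len 10), cursors c1@4 c3@5 c2@7, authorship ..1..2....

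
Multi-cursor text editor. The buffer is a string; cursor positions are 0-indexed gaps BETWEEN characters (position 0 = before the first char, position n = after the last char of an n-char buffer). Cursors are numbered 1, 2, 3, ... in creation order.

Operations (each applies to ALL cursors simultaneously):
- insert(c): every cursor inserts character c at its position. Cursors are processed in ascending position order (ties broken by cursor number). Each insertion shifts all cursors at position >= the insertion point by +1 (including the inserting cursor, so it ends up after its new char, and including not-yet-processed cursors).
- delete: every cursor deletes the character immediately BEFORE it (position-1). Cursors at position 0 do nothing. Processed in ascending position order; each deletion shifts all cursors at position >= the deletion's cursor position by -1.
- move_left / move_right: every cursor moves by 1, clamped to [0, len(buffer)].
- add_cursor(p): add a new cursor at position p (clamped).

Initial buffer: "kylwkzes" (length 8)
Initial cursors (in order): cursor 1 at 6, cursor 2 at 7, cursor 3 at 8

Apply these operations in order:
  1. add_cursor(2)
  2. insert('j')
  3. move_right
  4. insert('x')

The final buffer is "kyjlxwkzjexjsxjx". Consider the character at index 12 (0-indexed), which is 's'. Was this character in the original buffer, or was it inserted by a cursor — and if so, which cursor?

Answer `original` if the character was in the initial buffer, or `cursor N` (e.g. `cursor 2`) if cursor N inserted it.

After op 1 (add_cursor(2)): buffer="kylwkzes" (len 8), cursors c4@2 c1@6 c2@7 c3@8, authorship ........
After op 2 (insert('j')): buffer="kyjlwkzjejsj" (len 12), cursors c4@3 c1@8 c2@10 c3@12, authorship ..4....1.2.3
After op 3 (move_right): buffer="kyjlwkzjejsj" (len 12), cursors c4@4 c1@9 c2@11 c3@12, authorship ..4....1.2.3
After op 4 (insert('x')): buffer="kyjlxwkzjexjsxjx" (len 16), cursors c4@5 c1@11 c2@14 c3@16, authorship ..4.4...1.12.233
Authorship (.=original, N=cursor N): . . 4 . 4 . . . 1 . 1 2 . 2 3 3
Index 12: author = original

Answer: original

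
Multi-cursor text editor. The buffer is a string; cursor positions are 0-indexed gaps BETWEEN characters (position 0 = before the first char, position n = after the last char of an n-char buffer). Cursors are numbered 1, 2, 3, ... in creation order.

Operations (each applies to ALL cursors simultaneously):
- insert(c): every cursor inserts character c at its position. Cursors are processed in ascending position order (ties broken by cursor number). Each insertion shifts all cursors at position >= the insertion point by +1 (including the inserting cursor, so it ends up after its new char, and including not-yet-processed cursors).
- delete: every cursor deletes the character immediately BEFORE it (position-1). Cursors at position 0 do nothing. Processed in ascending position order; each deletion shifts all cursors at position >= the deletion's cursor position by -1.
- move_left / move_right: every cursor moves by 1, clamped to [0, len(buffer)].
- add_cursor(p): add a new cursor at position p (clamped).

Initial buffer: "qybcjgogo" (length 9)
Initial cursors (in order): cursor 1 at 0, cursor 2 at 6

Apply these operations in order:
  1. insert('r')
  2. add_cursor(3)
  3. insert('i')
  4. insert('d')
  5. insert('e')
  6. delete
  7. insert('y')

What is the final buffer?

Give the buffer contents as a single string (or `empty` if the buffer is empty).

After op 1 (insert('r')): buffer="rqybcjgrogo" (len 11), cursors c1@1 c2@8, authorship 1......2...
After op 2 (add_cursor(3)): buffer="rqybcjgrogo" (len 11), cursors c1@1 c3@3 c2@8, authorship 1......2...
After op 3 (insert('i')): buffer="riqyibcjgriogo" (len 14), cursors c1@2 c3@5 c2@11, authorship 11..3....22...
After op 4 (insert('d')): buffer="ridqyidbcjgridogo" (len 17), cursors c1@3 c3@7 c2@14, authorship 111..33....222...
After op 5 (insert('e')): buffer="rideqyidebcjgrideogo" (len 20), cursors c1@4 c3@9 c2@17, authorship 1111..333....2222...
After op 6 (delete): buffer="ridqyidbcjgridogo" (len 17), cursors c1@3 c3@7 c2@14, authorship 111..33....222...
After op 7 (insert('y')): buffer="ridyqyidybcjgridyogo" (len 20), cursors c1@4 c3@9 c2@17, authorship 1111..333....2222...

Answer: ridyqyidybcjgridyogo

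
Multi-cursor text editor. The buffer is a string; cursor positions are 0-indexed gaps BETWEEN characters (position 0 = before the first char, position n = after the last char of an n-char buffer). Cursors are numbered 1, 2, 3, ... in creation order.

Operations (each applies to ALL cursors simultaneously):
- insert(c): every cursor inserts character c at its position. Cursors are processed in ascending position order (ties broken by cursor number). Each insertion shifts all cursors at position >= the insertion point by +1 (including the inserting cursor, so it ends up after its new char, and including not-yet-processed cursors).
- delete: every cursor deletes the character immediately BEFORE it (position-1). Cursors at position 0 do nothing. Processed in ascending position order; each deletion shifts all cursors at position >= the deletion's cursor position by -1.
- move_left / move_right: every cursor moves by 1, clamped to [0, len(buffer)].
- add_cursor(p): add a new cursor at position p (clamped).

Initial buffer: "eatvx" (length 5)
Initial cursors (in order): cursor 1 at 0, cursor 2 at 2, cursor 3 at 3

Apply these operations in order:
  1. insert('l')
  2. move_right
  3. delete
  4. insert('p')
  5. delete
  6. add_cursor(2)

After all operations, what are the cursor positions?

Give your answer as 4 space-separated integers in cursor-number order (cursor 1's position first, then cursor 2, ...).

After op 1 (insert('l')): buffer="lealtlvx" (len 8), cursors c1@1 c2@4 c3@6, authorship 1..2.3..
After op 2 (move_right): buffer="lealtlvx" (len 8), cursors c1@2 c2@5 c3@7, authorship 1..2.3..
After op 3 (delete): buffer="lallx" (len 5), cursors c1@1 c2@3 c3@4, authorship 1.23.
After op 4 (insert('p')): buffer="lpalplpx" (len 8), cursors c1@2 c2@5 c3@7, authorship 11.2233.
After op 5 (delete): buffer="lallx" (len 5), cursors c1@1 c2@3 c3@4, authorship 1.23.
After op 6 (add_cursor(2)): buffer="lallx" (len 5), cursors c1@1 c4@2 c2@3 c3@4, authorship 1.23.

Answer: 1 3 4 2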